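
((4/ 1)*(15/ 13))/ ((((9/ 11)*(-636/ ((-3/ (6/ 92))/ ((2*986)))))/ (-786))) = -165715/ 1019031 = -0.16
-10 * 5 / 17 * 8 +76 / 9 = -2308 / 153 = -15.08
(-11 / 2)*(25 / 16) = -275 / 32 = -8.59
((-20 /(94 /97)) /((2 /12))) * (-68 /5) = 79152 /47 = 1684.09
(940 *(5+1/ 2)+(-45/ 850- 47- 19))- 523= 4580.95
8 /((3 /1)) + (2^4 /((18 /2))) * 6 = 40 /3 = 13.33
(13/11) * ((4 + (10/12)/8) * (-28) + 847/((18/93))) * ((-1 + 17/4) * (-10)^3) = -360075625/22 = -16367073.86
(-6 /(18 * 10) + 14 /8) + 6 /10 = 139 /60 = 2.32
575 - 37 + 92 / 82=22104 / 41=539.12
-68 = -68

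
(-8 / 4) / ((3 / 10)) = -20 / 3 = -6.67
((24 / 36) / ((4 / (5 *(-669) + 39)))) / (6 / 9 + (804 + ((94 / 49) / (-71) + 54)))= -5750787 / 8961622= -0.64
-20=-20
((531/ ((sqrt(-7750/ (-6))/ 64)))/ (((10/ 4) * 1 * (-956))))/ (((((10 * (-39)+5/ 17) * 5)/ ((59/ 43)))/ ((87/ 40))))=185342364 * sqrt(465)/ 6595746484375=0.00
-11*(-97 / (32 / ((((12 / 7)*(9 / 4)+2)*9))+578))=393723 / 213506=1.84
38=38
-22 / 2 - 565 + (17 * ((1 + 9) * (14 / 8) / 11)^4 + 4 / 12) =-328028237 / 702768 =-466.77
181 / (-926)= -0.20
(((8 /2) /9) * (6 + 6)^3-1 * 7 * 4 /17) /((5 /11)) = 143308 /85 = 1685.98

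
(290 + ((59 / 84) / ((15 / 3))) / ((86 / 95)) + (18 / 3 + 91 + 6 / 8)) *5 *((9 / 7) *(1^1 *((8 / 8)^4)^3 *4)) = 42033405 / 4214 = 9974.70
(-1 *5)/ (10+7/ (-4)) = -20/ 33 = -0.61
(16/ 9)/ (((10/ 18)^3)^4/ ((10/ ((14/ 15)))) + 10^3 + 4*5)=1506290861232/ 864234449991235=0.00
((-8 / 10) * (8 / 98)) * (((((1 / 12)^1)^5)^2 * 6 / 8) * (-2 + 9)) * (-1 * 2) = 1 / 90296156160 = 0.00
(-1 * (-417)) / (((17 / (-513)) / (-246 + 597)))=-75086271 / 17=-4416839.47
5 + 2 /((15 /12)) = 33 /5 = 6.60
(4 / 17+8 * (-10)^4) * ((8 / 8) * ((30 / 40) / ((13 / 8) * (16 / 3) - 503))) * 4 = -12240036 / 25211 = -485.50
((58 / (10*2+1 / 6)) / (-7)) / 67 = -348 / 56749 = -0.01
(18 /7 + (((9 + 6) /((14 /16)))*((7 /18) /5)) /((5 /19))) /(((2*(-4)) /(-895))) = 71779 /84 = 854.51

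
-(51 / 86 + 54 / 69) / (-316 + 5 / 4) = 0.00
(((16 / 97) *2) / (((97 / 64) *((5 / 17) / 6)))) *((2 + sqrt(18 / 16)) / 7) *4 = 626688 *sqrt(2) / 329315 + 1671168 / 329315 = 7.77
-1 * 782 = -782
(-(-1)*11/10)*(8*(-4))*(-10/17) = 352/17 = 20.71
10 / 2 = 5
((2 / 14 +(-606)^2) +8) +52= 2571073 / 7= 367296.14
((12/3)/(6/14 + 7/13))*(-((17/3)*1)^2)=-26299/198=-132.82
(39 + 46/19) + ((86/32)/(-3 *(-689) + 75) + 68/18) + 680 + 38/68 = 472590977/651168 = 725.76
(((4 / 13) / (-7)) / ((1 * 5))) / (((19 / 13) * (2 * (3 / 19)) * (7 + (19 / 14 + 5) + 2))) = -4 / 3225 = -0.00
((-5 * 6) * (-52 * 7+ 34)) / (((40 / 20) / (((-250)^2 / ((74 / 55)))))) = 8507812500 / 37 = 229940878.38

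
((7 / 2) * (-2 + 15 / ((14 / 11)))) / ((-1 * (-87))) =0.39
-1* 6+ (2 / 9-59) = -583 / 9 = -64.78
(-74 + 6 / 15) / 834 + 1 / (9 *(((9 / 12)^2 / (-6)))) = -23896 / 18765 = -1.27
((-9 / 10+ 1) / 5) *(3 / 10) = 3 / 500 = 0.01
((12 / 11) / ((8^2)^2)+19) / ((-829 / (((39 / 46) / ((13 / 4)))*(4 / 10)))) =-642057 / 268463360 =-0.00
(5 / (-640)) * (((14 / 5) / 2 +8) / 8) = -47 / 5120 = -0.01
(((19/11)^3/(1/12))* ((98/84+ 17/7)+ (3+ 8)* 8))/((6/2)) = 52773146/27951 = 1888.06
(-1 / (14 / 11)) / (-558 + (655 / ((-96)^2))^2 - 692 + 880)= 467140608 / 219977755865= 0.00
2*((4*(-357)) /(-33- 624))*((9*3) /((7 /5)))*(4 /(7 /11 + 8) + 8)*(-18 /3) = -5904576 /1387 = -4257.08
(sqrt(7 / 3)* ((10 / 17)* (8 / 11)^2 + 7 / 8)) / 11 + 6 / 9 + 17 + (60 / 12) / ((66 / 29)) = 19519* sqrt(21) / 543048 + 437 / 22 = 20.03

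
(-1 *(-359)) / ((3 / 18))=2154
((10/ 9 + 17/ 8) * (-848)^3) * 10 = -177604305920/ 9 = -19733811768.89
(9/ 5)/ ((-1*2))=-9/ 10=-0.90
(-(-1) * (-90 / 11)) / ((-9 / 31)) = 310 / 11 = 28.18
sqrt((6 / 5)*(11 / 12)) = sqrt(110) / 10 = 1.05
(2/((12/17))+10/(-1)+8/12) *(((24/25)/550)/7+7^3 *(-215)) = 46136715469/96250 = 479342.50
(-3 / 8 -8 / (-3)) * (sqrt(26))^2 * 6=715 / 2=357.50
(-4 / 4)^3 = -1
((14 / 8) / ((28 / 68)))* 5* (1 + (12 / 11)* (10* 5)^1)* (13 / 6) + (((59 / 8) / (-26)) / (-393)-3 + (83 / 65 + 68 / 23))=88193027459 / 34468720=2558.64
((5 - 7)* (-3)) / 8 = 3 / 4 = 0.75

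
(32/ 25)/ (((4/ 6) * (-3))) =-16/ 25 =-0.64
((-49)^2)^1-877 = 1524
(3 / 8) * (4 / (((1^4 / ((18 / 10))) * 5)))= 27 / 50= 0.54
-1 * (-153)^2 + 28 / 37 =-866105 / 37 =-23408.24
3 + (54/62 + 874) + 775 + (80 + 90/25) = 269153/155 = 1736.47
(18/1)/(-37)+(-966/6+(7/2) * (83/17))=-181653/1258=-144.40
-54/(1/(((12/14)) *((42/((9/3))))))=-648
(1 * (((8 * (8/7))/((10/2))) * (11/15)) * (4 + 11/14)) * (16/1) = 377344/3675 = 102.68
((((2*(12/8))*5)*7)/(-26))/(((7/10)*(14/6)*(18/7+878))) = -225/80132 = -0.00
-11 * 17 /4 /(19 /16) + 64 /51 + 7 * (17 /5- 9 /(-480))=-2198819 /155040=-14.18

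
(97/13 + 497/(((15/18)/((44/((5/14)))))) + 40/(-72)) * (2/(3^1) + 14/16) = 994092431/8775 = 113286.89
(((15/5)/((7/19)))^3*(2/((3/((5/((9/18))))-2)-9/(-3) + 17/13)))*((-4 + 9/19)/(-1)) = 56597580/38759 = 1460.24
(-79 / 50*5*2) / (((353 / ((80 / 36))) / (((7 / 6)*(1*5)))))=-5530 / 9531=-0.58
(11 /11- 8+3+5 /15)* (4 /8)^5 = -11 /96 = -0.11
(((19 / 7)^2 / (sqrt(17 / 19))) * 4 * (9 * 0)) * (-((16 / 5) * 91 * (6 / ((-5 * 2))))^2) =0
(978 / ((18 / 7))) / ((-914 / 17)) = -19397 / 2742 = -7.07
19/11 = 1.73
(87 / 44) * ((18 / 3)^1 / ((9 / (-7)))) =-203 / 22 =-9.23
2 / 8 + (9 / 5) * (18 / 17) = 733 / 340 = 2.16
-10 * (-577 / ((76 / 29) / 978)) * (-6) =-245473110 / 19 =-12919637.37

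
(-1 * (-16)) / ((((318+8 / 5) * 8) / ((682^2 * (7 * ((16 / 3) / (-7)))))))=-37209920 / 2397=-15523.54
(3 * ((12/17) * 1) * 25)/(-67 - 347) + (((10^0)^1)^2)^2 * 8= 3078/391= 7.87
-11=-11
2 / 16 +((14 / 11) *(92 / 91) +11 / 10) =14367 / 5720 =2.51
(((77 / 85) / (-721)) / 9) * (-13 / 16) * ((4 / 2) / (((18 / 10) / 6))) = 143 / 189108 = 0.00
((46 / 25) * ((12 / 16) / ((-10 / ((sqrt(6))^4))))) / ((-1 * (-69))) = -9 / 125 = -0.07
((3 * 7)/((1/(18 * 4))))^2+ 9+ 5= 2286158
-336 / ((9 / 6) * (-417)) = 224 / 417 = 0.54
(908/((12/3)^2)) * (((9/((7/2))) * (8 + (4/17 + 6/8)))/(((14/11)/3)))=41193009/13328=3090.71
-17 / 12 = -1.42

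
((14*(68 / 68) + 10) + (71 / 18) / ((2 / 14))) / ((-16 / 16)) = -929 / 18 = -51.61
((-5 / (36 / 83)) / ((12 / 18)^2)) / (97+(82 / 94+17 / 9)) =-175545 / 675184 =-0.26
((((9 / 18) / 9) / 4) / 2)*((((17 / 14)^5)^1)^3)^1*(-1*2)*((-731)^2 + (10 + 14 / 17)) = -169955358416435956303801 / 1244544764462497792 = -136560.26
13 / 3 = 4.33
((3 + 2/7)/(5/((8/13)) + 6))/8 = 23/791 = 0.03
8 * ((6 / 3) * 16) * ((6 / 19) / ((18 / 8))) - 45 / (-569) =1167877 / 32433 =36.01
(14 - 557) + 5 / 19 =-10312 / 19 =-542.74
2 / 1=2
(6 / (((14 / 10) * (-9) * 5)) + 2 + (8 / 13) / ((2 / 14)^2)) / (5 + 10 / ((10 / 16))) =8752 / 5733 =1.53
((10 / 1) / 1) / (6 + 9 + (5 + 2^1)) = 0.45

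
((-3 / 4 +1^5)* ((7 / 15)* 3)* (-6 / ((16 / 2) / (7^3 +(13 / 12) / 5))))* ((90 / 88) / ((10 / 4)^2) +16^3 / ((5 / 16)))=-20783835331 / 17600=-1180899.73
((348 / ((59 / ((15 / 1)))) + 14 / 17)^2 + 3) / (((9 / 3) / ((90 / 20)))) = 24075259149 / 2012018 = 11965.73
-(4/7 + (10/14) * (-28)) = 136/7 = 19.43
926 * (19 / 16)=8797 / 8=1099.62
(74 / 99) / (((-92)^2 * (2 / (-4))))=-37 / 209484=-0.00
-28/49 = -4/7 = -0.57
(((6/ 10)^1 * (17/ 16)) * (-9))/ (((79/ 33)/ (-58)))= 439263/ 3160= 139.01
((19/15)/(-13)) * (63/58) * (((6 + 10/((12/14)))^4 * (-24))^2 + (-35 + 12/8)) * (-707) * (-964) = -36118941919165134678383/91611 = -394264246860804212.14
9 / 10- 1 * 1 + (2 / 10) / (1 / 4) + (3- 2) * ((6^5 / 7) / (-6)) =-12911 / 70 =-184.44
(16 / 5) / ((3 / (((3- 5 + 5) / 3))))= 16 / 15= 1.07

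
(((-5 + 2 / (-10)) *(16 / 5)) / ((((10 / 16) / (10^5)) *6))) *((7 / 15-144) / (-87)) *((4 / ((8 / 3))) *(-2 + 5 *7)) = -36237712.18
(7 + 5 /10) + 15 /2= 15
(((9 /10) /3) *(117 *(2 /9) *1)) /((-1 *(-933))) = 13 /1555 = 0.01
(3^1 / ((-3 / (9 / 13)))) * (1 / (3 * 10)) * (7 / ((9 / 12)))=-14 / 65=-0.22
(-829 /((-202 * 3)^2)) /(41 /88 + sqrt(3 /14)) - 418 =-5800034768 /13863159 + 802472 * sqrt(42) /13863159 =-418.00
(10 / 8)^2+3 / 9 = 91 / 48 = 1.90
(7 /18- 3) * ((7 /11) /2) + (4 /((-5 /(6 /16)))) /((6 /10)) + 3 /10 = -2041 /1980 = -1.03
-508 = -508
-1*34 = -34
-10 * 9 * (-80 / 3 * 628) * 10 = 15072000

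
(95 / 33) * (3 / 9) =95 / 99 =0.96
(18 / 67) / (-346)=-9 / 11591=-0.00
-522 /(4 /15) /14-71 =-5903 /28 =-210.82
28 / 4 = 7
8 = 8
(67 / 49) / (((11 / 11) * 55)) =67 / 2695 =0.02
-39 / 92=-0.42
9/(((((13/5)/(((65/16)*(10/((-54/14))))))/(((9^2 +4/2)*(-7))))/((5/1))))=2541875/24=105911.46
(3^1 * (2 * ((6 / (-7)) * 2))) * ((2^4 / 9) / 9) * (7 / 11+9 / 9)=-256 / 77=-3.32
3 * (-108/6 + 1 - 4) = -63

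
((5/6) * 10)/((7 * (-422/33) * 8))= -275/23632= -0.01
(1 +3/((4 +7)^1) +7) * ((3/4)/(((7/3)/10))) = 585/22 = 26.59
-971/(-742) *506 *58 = 14248454/371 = 38405.54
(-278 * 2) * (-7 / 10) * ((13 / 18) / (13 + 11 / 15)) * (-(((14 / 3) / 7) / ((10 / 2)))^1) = -12649 / 4635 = -2.73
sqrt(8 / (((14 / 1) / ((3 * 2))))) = 2 * sqrt(42) / 7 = 1.85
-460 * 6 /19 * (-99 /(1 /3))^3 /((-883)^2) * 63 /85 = 911064186648 /251839547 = 3617.64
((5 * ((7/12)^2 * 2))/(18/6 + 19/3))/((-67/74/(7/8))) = -0.35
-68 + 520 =452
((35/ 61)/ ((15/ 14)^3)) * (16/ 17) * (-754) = -231725312/ 699975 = -331.05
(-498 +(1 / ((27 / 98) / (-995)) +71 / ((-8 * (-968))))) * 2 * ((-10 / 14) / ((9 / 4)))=4296206735 / 1646568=2609.19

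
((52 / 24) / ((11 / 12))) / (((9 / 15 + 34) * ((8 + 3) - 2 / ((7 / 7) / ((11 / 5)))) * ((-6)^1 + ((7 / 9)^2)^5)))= -755469953550 / 432020092809481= -0.00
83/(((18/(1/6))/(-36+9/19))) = -2075/76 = -27.30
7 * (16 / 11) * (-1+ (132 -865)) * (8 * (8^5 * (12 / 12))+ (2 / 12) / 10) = -323255029832 / 165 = -1959121392.92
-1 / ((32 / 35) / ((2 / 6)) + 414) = -35 / 14586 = -0.00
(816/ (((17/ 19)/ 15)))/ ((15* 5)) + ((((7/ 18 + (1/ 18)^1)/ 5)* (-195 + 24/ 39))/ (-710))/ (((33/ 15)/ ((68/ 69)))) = 5750515528/ 31525065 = 182.41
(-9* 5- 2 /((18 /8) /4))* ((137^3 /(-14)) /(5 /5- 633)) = -1123681261 /79632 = -14110.93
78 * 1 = 78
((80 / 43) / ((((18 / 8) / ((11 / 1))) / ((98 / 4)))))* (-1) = -86240 / 387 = -222.84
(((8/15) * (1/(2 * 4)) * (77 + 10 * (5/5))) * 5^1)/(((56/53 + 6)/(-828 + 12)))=-36888/11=-3353.45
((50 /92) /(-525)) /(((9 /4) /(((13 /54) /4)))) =-13 /469476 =-0.00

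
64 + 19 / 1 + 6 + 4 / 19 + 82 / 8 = 7559 / 76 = 99.46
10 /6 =5 /3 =1.67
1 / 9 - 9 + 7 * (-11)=-773 / 9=-85.89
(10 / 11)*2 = 20 / 11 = 1.82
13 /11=1.18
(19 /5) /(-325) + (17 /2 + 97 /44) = 764539 /71500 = 10.69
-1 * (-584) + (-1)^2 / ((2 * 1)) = 1169 / 2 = 584.50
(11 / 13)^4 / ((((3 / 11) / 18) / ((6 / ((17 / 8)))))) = 46382688 / 485537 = 95.53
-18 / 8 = -9 / 4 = -2.25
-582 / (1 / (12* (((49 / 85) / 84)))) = -4074 / 85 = -47.93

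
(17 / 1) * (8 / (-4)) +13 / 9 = -293 / 9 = -32.56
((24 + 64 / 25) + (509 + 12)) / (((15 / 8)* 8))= 4563 / 125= 36.50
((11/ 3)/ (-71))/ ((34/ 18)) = -33/ 1207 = -0.03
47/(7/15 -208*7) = -705/21833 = -0.03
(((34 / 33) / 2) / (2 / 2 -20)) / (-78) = 17 / 48906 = 0.00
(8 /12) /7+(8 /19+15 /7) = 1061 /399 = 2.66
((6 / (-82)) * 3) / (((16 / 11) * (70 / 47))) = -4653 / 45920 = -0.10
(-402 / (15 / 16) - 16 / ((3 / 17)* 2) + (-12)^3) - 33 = -33527 / 15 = -2235.13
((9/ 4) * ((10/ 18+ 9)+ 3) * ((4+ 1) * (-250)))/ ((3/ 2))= -70625/ 3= -23541.67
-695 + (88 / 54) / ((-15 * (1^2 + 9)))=-1407397 / 2025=-695.01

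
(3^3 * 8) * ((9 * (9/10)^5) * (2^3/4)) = 14348907/6250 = 2295.83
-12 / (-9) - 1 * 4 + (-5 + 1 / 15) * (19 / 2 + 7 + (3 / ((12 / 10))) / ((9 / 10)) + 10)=-19859 / 135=-147.10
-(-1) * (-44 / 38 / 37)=-22 / 703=-0.03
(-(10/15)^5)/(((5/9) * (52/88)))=-704/1755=-0.40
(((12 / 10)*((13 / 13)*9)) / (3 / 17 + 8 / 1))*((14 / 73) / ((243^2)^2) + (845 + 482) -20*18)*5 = 6386.37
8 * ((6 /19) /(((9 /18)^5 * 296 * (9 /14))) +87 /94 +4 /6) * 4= 1739600 /33041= 52.65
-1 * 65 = -65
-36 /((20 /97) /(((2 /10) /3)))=-291 /25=-11.64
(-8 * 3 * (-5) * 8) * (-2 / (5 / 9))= -3456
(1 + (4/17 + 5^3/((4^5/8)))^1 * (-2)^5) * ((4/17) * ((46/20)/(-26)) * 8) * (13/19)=118174/27455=4.30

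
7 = 7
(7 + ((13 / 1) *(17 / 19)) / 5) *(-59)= -52274 / 95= -550.25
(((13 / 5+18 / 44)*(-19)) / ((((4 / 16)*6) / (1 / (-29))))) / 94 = 6289 / 449790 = 0.01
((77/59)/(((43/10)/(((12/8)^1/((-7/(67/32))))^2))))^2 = 4937528423025/1322808323866624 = 0.00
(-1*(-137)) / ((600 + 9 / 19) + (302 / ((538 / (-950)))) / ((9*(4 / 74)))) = -6301863 / 22801486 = -0.28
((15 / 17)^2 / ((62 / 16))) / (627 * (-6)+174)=-150 / 2678741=-0.00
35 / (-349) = -35 / 349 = -0.10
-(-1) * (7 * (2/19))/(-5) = -0.15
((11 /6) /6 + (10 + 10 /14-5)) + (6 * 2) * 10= 126.02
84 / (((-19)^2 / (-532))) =-2352 / 19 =-123.79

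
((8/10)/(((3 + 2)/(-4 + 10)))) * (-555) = -532.80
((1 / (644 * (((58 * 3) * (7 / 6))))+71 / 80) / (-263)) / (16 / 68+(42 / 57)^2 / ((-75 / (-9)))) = -71204941405 / 6339585830144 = -0.01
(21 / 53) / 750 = 7 / 13250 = 0.00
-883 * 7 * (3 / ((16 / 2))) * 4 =-18543 / 2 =-9271.50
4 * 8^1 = 32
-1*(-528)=528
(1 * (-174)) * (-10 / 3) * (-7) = -4060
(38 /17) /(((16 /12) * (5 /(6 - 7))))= -57 /170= -0.34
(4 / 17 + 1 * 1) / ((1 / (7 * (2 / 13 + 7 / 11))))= 16611 / 2431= 6.83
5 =5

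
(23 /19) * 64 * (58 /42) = 42688 /399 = 106.99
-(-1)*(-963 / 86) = -963 / 86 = -11.20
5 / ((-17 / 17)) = -5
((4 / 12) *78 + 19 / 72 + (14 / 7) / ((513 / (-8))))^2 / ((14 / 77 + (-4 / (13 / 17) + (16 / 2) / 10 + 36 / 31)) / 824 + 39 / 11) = 26460962869221595 / 136185961541904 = 194.30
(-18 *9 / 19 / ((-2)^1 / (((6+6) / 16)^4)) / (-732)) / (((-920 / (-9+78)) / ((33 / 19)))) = 216513 / 901980160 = 0.00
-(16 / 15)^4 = -65536 / 50625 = -1.29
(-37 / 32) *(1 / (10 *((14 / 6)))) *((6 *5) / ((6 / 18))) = -999 / 224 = -4.46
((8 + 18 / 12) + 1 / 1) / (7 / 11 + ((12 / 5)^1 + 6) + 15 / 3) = 1155 / 1544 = 0.75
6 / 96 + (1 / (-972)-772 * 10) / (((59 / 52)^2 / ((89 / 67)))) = -7223320764623 / 906786576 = -7965.84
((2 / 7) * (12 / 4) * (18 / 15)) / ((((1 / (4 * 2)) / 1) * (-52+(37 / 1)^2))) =96 / 15365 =0.01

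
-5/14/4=-5/56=-0.09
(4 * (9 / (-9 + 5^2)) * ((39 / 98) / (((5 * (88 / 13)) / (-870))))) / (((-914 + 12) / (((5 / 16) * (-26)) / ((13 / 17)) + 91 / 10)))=-24215841 / 622307840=-0.04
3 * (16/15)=16/5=3.20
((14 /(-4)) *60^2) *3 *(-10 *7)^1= 2646000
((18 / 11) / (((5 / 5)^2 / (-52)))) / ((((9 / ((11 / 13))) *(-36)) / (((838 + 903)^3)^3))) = 293913094773895745447782370522 / 9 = 32657010530432860605309150000.00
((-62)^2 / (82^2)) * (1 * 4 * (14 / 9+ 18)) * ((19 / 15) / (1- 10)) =-12854336 / 2042415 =-6.29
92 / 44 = 23 / 11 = 2.09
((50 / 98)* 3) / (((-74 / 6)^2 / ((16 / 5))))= 2160 / 67081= 0.03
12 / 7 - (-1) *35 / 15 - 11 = -146 / 21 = -6.95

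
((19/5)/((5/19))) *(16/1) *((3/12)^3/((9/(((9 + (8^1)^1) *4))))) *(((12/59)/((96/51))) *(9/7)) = 312987/82600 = 3.79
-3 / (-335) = 3 / 335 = 0.01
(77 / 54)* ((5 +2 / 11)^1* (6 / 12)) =133 / 36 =3.69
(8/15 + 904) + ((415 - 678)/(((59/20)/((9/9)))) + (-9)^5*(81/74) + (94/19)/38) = -1508806629967/23641890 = -63819.21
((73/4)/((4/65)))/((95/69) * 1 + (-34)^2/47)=15388035/1347664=11.42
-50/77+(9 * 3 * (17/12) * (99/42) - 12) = 6821/88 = 77.51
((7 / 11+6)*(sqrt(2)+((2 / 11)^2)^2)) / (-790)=-0.01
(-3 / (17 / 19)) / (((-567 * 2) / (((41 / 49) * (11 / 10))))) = 8569 / 3148740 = 0.00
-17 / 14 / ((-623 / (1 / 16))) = 17 / 139552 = 0.00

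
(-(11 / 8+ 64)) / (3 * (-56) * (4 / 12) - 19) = 523 / 600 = 0.87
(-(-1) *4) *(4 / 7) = 16 / 7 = 2.29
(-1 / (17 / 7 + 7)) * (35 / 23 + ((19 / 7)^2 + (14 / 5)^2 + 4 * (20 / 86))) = -10697353 / 5711475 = -1.87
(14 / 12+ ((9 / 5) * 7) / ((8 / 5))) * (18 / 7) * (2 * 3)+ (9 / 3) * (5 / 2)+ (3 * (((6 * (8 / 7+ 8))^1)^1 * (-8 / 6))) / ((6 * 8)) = 997 / 7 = 142.43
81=81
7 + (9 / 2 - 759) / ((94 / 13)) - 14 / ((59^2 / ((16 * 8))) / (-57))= -44502709 / 654428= -68.00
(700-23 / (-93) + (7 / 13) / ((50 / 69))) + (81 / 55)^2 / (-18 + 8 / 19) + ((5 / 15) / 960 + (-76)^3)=-51394448433130703 / 117265262400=-438275.13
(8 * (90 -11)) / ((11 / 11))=632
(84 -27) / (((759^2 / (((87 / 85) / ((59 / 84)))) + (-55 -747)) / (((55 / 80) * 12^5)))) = 879766272 / 35594879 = 24.72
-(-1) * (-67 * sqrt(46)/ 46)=-67 * sqrt(46)/ 46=-9.88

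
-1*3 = -3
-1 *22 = -22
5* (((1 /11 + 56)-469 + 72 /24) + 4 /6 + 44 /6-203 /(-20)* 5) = -77255 /44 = -1755.80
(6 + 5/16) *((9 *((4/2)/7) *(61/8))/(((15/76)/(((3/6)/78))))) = 117059/29120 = 4.02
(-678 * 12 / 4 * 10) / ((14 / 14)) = -20340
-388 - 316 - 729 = -1433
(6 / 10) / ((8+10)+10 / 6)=9 / 295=0.03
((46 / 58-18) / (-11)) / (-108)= -499 / 34452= -0.01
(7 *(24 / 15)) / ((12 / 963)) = 4494 / 5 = 898.80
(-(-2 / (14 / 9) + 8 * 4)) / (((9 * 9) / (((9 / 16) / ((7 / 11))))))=-2365 / 7056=-0.34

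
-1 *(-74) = 74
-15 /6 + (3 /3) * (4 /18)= -41 /18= -2.28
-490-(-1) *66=-424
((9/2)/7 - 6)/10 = -15/28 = -0.54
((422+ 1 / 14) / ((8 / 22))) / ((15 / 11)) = 714989 / 840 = 851.18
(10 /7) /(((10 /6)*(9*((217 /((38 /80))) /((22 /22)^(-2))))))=19 /91140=0.00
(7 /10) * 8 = 28 /5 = 5.60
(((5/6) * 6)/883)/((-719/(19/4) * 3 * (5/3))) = -19/2539508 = -0.00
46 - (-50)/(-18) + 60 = 929/9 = 103.22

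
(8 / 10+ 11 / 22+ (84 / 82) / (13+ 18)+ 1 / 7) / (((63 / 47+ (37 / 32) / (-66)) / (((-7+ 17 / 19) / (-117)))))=251999465344 / 4328652828045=0.06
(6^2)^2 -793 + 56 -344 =215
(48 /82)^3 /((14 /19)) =131328 /482447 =0.27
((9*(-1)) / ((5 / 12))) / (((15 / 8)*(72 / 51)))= -204 / 25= -8.16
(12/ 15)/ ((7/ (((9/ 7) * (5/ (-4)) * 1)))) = -9/ 49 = -0.18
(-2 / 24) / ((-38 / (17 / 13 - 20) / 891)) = -72171 / 1976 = -36.52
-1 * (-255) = 255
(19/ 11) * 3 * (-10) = -570/ 11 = -51.82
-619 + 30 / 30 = -618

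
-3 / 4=-0.75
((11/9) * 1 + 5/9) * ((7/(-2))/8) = -7/9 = -0.78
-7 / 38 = -0.18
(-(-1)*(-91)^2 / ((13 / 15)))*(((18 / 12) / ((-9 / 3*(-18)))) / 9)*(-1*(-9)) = 3185 / 12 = 265.42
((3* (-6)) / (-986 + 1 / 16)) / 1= 288 / 15775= 0.02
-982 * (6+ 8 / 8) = -6874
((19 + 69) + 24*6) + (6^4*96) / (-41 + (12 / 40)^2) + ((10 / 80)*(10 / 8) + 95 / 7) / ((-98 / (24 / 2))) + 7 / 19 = -1198904598905 / 426576752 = -2810.52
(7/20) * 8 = 14/5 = 2.80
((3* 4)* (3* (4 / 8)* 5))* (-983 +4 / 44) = -88461.82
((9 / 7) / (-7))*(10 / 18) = -5 / 49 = -0.10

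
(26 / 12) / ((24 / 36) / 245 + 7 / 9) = 9555 / 3442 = 2.78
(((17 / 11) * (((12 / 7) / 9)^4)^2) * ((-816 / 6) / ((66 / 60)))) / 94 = -757596160 / 215098601186007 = -0.00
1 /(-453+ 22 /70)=-35 /15844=-0.00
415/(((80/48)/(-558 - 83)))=-159609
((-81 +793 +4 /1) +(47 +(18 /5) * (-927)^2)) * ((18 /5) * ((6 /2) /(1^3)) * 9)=7519264182 /25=300770567.28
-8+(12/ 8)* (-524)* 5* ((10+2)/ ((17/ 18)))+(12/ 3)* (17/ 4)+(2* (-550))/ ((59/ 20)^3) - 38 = -174592977367/ 3491443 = -50005.97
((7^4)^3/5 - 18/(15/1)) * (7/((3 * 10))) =19377802073/30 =645926735.77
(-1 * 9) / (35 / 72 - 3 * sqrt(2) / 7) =1111320 / 33287 + 979776 * sqrt(2) / 33287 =75.01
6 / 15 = 2 / 5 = 0.40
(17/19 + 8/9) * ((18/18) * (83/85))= 5063/2907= 1.74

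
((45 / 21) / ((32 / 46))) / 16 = 345 / 1792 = 0.19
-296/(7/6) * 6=-10656/7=-1522.29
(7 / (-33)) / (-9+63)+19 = 33851 / 1782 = 19.00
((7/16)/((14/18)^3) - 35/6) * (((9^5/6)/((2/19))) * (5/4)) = -7188461235/12544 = -573059.73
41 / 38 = 1.08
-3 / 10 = -0.30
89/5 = 17.80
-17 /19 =-0.89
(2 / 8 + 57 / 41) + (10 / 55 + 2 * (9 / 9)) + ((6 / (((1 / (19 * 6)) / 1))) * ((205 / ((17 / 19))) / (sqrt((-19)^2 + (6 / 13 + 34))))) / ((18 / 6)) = 6895 / 1804 + 888060 * sqrt(66833) / 87397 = 2630.71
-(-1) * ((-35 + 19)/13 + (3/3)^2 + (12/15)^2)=133/325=0.41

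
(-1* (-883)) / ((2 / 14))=6181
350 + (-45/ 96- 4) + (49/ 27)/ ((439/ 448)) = 131761085/ 379296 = 347.38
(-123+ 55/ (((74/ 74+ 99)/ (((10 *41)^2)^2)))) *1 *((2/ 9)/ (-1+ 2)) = 31083370754/ 9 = 3453707861.56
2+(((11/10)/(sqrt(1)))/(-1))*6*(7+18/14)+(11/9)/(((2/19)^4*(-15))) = -2166265/3024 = -716.36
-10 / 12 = -5 / 6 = -0.83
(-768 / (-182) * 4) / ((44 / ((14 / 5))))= 768 / 715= 1.07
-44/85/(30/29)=-0.50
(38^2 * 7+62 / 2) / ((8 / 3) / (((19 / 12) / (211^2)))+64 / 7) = 0.14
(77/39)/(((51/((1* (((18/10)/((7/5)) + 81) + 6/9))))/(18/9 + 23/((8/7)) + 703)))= 4275337/1836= 2328.61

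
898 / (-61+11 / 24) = -21552 / 1453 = -14.83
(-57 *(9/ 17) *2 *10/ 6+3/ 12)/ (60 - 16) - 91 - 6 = -99.28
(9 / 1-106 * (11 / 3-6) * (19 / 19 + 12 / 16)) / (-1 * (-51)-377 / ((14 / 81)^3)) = -3637172 / 600639939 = -0.01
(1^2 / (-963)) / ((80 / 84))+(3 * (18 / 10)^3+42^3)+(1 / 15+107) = 11911116133 / 160500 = 74212.56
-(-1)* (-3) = -3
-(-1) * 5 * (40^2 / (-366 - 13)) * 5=-40000 / 379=-105.54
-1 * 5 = -5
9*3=27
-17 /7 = -2.43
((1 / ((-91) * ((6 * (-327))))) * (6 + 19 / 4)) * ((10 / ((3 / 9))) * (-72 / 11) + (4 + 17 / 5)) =-446899 / 39279240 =-0.01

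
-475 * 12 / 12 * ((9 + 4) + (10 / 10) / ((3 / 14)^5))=-256966925 / 243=-1057477.06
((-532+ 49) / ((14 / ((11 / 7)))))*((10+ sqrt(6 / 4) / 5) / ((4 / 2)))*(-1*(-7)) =-3795 / 2-759*sqrt(6) / 40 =-1943.98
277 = 277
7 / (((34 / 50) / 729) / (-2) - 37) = -255150 / 1348667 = -0.19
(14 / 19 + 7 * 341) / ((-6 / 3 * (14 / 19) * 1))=-6481 / 4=-1620.25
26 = 26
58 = 58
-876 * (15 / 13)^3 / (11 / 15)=-44347500 / 24167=-1835.04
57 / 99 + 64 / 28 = 2.86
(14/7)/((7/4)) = 8/7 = 1.14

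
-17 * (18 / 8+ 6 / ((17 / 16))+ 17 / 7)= -4915 / 28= -175.54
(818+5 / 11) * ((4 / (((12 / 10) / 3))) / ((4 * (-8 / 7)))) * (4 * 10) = -1575525 / 22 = -71614.77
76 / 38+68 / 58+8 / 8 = 121 / 29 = 4.17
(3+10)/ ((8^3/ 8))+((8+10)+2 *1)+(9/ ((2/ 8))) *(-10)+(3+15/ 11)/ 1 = -236145/ 704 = -335.43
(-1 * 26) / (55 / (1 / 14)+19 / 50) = -100 / 2963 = -0.03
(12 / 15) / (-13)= -4 / 65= -0.06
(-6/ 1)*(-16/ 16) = 6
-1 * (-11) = 11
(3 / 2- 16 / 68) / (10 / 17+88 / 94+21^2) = 2021 / 707154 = 0.00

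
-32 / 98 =-0.33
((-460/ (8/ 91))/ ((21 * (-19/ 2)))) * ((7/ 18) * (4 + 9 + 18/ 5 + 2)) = 64883/ 342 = 189.72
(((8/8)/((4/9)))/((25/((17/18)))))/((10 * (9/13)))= 221/18000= 0.01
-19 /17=-1.12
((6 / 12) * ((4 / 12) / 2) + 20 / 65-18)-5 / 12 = -703 / 39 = -18.03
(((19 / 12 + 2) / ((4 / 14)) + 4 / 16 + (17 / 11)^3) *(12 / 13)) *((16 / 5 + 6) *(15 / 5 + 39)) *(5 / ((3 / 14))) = 2373592732 / 17303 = 137178.10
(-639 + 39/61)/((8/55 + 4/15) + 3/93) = -199178100/138653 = -1436.52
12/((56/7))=1.50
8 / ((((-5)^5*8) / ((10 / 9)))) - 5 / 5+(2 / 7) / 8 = -151931 / 157500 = -0.96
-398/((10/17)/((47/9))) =-159001/45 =-3533.36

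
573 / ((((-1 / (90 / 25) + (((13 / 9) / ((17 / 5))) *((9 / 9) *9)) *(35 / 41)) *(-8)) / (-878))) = 1577954331 / 74930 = 21059.05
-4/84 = -1/21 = -0.05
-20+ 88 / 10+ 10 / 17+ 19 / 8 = -5601 / 680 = -8.24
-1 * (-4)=4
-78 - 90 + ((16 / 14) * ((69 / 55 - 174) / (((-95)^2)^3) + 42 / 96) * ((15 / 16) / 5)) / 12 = -167.99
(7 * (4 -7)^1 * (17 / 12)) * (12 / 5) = -357 / 5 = -71.40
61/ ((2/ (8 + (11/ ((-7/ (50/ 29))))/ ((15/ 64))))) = -66124/ 609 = -108.58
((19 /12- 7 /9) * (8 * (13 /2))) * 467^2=82219553 /9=9135505.89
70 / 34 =35 / 17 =2.06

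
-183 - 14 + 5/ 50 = -1969/ 10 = -196.90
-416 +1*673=257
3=3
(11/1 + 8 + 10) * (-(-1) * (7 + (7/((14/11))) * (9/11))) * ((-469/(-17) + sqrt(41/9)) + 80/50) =667 * sqrt(41)/6 + 1654827/170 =10446.09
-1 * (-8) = 8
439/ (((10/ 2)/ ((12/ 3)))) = 1756/ 5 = 351.20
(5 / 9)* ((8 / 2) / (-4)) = -5 / 9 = -0.56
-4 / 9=-0.44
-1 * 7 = -7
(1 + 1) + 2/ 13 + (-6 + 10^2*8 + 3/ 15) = 51763/ 65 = 796.35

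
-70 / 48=-35 / 24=-1.46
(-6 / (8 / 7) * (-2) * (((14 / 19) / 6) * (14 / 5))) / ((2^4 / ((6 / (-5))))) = -1029 / 3800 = -0.27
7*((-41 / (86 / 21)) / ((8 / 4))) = -6027 / 172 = -35.04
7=7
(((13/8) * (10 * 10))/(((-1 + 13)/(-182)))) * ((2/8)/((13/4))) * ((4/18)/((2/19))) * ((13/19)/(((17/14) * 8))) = -207025/7344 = -28.19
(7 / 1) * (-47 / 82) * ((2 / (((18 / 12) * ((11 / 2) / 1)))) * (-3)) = 1316 / 451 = 2.92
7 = 7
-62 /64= -31 /32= -0.97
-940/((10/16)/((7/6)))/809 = -5264/2427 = -2.17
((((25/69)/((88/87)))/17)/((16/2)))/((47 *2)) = 725/25874816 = 0.00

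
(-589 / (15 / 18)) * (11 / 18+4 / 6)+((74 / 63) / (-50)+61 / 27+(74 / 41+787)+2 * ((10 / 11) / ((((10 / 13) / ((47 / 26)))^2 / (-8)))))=-410042126 / 2130975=-192.42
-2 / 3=-0.67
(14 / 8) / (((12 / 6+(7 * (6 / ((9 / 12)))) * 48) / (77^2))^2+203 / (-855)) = -55.41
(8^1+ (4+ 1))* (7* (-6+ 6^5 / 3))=235326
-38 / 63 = -0.60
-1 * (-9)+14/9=95/9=10.56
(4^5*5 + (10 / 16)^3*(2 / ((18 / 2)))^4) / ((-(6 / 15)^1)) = -5374771825 / 419904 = -12800.00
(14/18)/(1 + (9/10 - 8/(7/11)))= -490/6723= -0.07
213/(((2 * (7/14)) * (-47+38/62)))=-4.59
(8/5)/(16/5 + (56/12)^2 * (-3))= -6/233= -0.03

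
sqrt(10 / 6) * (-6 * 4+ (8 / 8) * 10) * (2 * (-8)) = 224 * sqrt(15) / 3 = 289.18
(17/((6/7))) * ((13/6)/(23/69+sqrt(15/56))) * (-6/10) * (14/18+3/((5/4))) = 3097094/17775 - 221221 * sqrt(210)/11850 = -96.29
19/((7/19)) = 51.57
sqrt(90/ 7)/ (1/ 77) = 33 *sqrt(70) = 276.10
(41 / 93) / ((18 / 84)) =574 / 279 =2.06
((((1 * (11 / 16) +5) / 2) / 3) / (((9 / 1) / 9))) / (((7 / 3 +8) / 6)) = 273 / 496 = 0.55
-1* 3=-3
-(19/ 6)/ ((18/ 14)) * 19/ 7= -361/ 54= -6.69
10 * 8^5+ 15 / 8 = 2621455 / 8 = 327681.88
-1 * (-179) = 179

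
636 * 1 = 636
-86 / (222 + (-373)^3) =0.00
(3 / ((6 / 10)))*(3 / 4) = 15 / 4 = 3.75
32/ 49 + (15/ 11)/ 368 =130271/ 198352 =0.66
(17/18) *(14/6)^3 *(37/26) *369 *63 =61919389/156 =396919.16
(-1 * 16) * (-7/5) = 112/5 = 22.40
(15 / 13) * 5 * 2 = 150 / 13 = 11.54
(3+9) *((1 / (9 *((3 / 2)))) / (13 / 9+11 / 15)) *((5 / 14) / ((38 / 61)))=1525 / 6517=0.23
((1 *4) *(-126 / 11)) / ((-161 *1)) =0.28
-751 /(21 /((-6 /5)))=1502 /35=42.91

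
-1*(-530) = 530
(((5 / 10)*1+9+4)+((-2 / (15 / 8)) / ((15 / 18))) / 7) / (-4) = -4661 / 1400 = -3.33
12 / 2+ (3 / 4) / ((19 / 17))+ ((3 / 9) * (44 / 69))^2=21871579 / 3256524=6.72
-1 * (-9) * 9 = 81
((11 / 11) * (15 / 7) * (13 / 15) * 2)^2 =676 / 49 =13.80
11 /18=0.61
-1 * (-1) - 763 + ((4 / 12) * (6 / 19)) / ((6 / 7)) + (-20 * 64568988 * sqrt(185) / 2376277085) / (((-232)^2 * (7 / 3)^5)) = -43427 / 57 - 3922566021 * sqrt(185) / 26870346257397916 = -761.88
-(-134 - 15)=149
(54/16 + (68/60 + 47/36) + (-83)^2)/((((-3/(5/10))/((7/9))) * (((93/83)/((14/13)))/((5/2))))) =-10094834911/4700592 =-2147.57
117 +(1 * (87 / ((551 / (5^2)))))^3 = 1224378 / 6859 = 178.51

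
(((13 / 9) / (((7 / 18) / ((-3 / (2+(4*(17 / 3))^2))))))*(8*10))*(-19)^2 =-10136880 / 16247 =-623.92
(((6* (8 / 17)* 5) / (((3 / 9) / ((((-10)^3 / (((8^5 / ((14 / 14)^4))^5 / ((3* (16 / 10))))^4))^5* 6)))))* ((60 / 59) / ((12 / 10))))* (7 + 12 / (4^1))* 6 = -0.00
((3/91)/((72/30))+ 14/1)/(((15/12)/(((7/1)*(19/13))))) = 96919/845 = 114.70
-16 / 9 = -1.78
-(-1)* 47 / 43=47 / 43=1.09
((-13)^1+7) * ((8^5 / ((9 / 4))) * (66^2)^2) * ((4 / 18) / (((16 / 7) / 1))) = -161198112768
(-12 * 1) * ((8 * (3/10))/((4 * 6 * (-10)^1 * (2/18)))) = 27/25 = 1.08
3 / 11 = 0.27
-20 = -20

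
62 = 62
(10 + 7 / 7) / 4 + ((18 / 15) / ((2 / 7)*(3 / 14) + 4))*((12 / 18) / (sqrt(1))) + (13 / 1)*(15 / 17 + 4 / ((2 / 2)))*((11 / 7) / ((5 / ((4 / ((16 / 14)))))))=72.76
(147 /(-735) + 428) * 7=14973 /5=2994.60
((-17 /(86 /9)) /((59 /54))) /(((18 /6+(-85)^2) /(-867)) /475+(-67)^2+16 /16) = -0.00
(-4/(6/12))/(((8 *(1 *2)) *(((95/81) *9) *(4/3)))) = -27/760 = -0.04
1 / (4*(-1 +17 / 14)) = 7 / 6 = 1.17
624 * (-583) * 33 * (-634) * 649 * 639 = 3156471679911264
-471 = -471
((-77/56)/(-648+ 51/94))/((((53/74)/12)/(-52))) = -1989416/1075211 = -1.85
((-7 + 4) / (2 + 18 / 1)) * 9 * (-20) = 27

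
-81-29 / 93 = -7562 / 93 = -81.31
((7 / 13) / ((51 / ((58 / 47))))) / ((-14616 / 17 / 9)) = -1 / 7332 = -0.00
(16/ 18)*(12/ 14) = 16/ 21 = 0.76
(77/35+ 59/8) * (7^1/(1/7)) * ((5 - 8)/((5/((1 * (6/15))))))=-56301/500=-112.60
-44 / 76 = -11 / 19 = -0.58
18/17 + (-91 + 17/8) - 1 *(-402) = 42729/136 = 314.18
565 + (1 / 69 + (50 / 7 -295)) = 133867 / 483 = 277.16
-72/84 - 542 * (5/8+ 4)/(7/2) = -10039/14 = -717.07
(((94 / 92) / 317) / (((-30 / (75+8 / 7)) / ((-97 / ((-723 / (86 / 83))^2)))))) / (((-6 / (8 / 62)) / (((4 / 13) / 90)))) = -1382452924 / 11537312045000661675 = -0.00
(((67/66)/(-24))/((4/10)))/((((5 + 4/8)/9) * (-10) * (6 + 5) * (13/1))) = 67/553696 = 0.00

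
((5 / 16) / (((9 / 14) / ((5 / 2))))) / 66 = 175 / 9504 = 0.02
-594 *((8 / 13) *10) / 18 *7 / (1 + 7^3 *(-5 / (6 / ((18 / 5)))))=4620 / 3341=1.38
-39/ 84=-13/ 28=-0.46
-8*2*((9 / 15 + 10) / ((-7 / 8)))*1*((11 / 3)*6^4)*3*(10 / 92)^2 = 120890880 / 3703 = 32646.74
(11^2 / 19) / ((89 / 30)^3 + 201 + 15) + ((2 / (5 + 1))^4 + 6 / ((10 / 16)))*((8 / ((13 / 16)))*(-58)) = -5489.36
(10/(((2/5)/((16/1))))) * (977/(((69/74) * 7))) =28919200/483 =59874.12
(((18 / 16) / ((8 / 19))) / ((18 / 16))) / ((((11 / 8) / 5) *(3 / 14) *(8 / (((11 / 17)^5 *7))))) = 68153855 / 17038284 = 4.00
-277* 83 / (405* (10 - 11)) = 22991 / 405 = 56.77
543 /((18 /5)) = 905 /6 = 150.83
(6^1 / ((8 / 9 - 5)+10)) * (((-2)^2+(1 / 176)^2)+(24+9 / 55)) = 28.70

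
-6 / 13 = -0.46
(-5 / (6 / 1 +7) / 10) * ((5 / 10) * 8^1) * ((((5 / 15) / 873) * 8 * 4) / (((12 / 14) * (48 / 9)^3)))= -7 / 484224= -0.00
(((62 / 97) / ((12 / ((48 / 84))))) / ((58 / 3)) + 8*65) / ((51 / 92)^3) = 2657753250496 / 870676947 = 3052.51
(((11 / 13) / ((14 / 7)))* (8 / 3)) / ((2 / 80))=45.13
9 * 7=63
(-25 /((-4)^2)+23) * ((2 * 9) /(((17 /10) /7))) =1588.90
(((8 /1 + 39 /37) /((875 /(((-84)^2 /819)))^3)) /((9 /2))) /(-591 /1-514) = -548864 /315788712890625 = -0.00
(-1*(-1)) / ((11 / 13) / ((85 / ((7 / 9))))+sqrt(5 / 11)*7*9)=-1203345 / 280390066558+890127225*sqrt(55) / 280390066558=0.02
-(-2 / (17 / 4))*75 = 600 / 17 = 35.29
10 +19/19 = 11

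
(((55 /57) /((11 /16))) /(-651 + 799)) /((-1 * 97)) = -20 /204573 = -0.00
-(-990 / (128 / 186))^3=97558349092875 / 32768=2977244540.19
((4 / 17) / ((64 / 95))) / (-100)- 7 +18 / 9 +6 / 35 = -36801 / 7616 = -4.83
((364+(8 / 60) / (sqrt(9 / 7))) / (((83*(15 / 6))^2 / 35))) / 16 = 7*sqrt(7) / 3100050+637 / 34445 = 0.02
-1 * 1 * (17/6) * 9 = -51/2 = -25.50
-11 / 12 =-0.92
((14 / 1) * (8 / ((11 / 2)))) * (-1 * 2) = -448 / 11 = -40.73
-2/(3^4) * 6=-4/27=-0.15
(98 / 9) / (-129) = -98 / 1161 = -0.08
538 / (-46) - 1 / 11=-2982 / 253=-11.79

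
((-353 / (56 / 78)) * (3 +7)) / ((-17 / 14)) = 68835 / 17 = 4049.12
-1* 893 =-893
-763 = -763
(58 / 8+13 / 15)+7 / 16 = 2053 / 240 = 8.55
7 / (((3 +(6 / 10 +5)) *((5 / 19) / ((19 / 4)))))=2527 / 172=14.69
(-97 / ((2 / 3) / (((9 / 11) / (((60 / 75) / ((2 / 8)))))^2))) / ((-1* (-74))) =-589275 / 4584448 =-0.13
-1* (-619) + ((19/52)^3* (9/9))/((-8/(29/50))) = 34814341889/56243200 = 619.00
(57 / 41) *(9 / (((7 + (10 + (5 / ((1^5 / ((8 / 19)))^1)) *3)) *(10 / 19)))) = 185193 / 181630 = 1.02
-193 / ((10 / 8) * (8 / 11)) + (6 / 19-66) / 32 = -40727 / 190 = -214.35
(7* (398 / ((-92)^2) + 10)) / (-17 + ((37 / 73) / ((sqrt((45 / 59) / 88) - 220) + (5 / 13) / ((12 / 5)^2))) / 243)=-308918169596274954804394335 / 74671898586465398904932984 + 113190986756952* sqrt(6490) / 9333987323308174863116623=-4.14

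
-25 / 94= -0.27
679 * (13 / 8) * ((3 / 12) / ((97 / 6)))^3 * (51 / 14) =17901 / 1204352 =0.01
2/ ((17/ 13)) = 26/ 17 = 1.53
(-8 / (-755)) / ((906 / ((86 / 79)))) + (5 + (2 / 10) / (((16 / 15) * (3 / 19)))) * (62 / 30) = 1105626151 / 86461392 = 12.79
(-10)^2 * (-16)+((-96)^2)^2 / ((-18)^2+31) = 84366656 / 355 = 237652.55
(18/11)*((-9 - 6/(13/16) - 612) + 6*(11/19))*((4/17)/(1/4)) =-44453664/46189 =-962.43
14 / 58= 7 / 29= 0.24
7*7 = 49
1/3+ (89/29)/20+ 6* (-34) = -354113/1740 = -203.51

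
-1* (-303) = 303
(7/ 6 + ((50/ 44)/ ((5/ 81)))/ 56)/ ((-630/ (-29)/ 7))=160283/ 332640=0.48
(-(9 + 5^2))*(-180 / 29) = 6120 / 29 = 211.03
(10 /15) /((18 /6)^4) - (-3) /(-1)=-727 /243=-2.99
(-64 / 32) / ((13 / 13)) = -2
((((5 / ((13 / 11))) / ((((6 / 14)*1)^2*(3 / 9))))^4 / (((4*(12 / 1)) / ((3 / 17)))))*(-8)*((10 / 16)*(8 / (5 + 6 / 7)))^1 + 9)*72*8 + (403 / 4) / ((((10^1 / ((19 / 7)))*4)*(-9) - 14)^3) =-5110337712310761095058627233 / 15497156696910269472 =-329759698.01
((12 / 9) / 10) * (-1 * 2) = -4 / 15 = -0.27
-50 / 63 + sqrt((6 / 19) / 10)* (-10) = -2* sqrt(285) / 19 - 50 / 63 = -2.57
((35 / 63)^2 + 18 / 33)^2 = 579121 / 793881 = 0.73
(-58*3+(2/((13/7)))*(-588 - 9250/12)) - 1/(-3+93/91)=-3830237/2340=-1636.85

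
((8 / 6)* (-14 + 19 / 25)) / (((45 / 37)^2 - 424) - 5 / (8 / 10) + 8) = 0.04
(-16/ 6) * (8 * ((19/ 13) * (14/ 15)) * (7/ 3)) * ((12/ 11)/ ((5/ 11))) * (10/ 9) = -953344/ 5265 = -181.07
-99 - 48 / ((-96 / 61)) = -137 / 2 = -68.50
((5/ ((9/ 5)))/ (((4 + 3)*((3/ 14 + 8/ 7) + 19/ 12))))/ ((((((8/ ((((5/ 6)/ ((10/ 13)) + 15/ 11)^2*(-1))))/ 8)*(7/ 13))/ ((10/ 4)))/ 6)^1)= -686375/ 30492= -22.51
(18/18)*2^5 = 32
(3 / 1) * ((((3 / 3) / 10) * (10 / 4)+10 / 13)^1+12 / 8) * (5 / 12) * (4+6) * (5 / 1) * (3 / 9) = 16375 / 312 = 52.48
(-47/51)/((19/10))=-470/969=-0.49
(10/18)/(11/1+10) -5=-940/189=-4.97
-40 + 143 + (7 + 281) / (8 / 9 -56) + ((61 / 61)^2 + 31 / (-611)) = 1869921 / 18941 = 98.72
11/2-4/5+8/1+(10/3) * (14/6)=1843/90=20.48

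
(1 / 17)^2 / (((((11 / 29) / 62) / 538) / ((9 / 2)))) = 4352958 / 3179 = 1369.29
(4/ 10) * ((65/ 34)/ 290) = 13/ 4930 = 0.00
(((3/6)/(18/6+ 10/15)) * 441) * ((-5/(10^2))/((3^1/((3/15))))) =-441/2200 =-0.20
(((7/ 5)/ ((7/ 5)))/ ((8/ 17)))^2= 289/ 64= 4.52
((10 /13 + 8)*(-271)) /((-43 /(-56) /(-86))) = 3460128 /13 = 266163.69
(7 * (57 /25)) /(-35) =-57 /125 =-0.46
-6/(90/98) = -98/15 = -6.53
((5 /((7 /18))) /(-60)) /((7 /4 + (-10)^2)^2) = -24 /1159543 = -0.00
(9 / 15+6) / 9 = 11 / 15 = 0.73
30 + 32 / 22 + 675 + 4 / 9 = 69983 / 99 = 706.90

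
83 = 83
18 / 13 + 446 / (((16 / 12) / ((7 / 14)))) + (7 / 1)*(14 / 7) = 9497 / 52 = 182.63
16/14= 8/7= 1.14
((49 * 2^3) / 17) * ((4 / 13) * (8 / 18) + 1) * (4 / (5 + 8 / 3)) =208544 / 15249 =13.68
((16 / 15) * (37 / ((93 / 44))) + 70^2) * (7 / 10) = 24015418 / 6975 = 3443.07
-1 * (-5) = 5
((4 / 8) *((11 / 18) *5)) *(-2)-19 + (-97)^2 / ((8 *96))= -22589 / 2304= -9.80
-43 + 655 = 612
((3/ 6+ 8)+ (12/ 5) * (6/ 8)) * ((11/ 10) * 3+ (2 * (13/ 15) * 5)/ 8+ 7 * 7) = 329909/ 600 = 549.85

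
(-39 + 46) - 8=-1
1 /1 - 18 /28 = 5 /14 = 0.36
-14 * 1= -14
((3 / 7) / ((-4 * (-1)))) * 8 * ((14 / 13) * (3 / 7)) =36 / 91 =0.40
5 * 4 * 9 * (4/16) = 45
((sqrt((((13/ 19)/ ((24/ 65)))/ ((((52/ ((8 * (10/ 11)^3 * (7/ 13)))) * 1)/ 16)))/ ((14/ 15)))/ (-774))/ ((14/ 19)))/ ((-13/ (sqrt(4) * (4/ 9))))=200 * sqrt(1045)/ 38351313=0.00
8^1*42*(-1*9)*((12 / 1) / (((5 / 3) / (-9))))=979776 / 5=195955.20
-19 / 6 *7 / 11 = -133 / 66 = -2.02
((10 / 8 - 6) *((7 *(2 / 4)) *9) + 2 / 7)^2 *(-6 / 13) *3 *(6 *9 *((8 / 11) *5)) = -84976819335 / 14014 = -6063709.10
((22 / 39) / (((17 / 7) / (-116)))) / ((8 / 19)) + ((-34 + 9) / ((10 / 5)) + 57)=-25847 / 1326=-19.49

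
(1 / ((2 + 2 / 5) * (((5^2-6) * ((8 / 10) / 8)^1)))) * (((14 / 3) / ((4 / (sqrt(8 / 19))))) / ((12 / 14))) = 1225 * sqrt(38) / 38988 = 0.19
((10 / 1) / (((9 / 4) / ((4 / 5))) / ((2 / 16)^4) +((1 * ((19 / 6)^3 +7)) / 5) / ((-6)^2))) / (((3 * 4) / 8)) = 259200 / 447905971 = 0.00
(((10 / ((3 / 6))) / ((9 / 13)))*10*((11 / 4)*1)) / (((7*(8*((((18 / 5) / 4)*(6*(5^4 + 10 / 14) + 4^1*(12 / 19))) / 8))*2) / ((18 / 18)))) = 339625 / 20236068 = 0.02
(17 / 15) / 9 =0.13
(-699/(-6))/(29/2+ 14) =4.09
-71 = -71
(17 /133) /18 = 17 /2394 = 0.01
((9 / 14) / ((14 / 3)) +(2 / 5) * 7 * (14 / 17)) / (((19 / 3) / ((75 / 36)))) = 0.80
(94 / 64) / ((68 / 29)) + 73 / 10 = 86239 / 10880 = 7.93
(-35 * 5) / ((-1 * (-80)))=-2.19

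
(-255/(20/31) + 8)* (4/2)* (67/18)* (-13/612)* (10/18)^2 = 33729475/1784592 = 18.90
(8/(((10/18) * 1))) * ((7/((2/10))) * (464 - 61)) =203112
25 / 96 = 0.26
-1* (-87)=87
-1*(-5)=5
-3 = -3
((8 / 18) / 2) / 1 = 2 / 9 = 0.22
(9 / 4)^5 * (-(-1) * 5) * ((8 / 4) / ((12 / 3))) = 295245 / 2048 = 144.16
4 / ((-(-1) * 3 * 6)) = 2 / 9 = 0.22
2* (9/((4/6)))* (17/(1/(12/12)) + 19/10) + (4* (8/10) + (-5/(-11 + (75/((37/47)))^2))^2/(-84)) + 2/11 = 73105380579512058277/142316465158888944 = 513.68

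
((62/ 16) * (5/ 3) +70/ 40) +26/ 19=4367/ 456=9.58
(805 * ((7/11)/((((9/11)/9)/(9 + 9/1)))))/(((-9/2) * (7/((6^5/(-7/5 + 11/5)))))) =-31298400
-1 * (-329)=329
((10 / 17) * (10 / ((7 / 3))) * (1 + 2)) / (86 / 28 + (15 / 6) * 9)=900 / 3043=0.30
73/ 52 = 1.40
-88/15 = -5.87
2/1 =2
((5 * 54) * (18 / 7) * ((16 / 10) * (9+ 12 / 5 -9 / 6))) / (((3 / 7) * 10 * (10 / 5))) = 32076 / 25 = 1283.04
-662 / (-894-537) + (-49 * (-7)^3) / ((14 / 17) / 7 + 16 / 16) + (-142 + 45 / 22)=8911567343 / 598158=14898.35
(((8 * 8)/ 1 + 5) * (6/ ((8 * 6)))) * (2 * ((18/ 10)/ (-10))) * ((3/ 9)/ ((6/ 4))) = -69/ 100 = -0.69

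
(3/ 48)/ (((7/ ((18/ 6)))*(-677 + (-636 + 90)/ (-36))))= -9/ 222376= -0.00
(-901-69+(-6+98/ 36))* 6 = -17519/ 3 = -5839.67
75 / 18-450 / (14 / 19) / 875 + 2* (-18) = -47821 / 1470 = -32.53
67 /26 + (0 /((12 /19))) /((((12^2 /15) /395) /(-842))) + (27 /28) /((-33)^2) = 113537 /44044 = 2.58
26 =26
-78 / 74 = -39 / 37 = -1.05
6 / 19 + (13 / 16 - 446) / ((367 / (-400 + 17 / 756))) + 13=42046733767 / 84345408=498.51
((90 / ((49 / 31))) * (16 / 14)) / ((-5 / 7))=-4464 / 49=-91.10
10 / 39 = 0.26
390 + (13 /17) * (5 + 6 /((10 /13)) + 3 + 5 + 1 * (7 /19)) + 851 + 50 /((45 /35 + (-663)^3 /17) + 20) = 121823700929027 /96901766810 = 1257.19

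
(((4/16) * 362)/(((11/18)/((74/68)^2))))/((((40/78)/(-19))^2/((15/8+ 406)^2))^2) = 76219423487899140889272215554821/8333557760000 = 9146084503516915791.95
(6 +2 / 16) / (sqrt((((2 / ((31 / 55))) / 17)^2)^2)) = 13608721 / 96800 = 140.59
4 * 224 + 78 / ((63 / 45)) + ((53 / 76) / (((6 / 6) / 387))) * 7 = 1511351 / 532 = 2840.89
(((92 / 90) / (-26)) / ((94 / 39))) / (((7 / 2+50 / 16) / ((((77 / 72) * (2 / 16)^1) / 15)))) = -1771 / 80708400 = -0.00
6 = 6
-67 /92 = -0.73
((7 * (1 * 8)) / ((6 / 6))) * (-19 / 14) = -76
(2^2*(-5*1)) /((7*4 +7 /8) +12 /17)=-2720 /4023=-0.68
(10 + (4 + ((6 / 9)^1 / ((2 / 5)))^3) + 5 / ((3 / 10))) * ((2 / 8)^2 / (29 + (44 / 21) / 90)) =33355 / 438832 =0.08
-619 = -619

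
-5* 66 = -330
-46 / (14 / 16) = -368 / 7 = -52.57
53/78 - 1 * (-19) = 1535/78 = 19.68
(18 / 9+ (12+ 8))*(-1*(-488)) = 10736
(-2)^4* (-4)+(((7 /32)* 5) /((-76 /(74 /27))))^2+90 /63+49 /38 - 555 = -4650194020313 /7545581568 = -616.28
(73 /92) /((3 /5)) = 365 /276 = 1.32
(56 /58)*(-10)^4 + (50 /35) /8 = 9655.35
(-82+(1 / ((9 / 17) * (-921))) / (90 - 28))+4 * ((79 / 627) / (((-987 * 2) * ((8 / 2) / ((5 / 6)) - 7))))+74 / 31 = -30946512052711 / 388712671578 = -79.61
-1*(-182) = 182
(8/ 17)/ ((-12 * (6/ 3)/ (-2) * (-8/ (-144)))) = 12/ 17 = 0.71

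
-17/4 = -4.25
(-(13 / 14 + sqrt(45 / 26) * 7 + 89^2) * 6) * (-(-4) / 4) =-332721 / 7 - 63 * sqrt(130) / 13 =-47586.83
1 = 1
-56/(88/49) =-343/11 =-31.18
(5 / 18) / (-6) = -5 / 108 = -0.05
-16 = -16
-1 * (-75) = 75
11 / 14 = 0.79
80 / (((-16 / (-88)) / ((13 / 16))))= 715 / 2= 357.50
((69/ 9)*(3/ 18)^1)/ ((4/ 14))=161/ 36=4.47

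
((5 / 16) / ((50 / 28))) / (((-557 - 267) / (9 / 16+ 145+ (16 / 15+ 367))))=-862897 / 7910400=-0.11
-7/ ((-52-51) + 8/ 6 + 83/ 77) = 1617/ 23236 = 0.07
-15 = -15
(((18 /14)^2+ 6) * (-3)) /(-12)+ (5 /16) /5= 1549 /784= 1.98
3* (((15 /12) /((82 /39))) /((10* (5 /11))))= 1287 /3280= 0.39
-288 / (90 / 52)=-832 / 5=-166.40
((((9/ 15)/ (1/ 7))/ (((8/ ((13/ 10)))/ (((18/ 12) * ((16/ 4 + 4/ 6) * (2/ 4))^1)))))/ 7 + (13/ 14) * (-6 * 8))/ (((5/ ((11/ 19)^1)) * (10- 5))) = -2724579/ 2660000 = -1.02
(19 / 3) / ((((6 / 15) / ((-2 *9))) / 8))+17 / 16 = -36463 / 16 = -2278.94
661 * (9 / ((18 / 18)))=5949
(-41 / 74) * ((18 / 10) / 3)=-123 / 370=-0.33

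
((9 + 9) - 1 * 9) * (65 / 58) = 585 / 58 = 10.09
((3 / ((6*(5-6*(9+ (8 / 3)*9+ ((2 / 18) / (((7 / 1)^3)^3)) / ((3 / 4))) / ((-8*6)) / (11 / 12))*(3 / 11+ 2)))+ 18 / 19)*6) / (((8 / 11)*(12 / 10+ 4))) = 1154744815269771 / 749942731537480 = 1.54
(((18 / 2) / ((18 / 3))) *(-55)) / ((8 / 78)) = -6435 / 8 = -804.38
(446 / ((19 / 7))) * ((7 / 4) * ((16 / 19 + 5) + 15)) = 2163546 / 361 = 5993.20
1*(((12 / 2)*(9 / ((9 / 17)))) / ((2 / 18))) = 918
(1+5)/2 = 3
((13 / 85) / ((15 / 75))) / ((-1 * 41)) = -13 / 697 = -0.02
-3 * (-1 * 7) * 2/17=42/17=2.47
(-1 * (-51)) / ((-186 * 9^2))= -17 / 5022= -0.00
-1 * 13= -13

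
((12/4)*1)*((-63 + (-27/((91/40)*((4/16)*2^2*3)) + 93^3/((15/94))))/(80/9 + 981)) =61923405447/4053595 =15276.17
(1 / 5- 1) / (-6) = 2 / 15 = 0.13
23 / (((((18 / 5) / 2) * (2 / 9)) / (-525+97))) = -24610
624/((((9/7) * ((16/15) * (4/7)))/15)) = 47775/4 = 11943.75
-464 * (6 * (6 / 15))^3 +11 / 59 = -47304353 / 7375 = -6414.15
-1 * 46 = -46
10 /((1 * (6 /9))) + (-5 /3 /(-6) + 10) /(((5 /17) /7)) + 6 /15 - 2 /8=46757 /180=259.76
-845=-845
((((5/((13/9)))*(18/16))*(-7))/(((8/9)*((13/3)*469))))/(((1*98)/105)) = -164025/10145408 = -0.02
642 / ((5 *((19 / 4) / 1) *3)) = 856 / 95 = 9.01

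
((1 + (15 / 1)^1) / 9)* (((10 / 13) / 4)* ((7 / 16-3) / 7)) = -205 / 1638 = -0.13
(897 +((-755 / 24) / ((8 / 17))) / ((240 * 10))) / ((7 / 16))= 11809279 / 5760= 2050.22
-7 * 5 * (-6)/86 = 105/43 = 2.44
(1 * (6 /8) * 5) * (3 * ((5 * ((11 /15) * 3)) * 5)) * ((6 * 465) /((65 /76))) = 26239950 /13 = 2018457.69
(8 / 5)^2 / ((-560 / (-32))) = 128 / 875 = 0.15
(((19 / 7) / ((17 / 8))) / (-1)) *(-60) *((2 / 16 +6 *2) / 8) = 116.16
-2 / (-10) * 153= 153 / 5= 30.60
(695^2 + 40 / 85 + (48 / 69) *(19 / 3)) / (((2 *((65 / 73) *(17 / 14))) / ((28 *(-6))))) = -3242731038344 / 86411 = -37526831.52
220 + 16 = 236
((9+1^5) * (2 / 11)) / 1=20 / 11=1.82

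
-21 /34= -0.62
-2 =-2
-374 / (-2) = 187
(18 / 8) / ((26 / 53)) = 477 / 104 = 4.59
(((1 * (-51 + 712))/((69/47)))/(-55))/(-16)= 31067/60720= 0.51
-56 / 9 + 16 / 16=-47 / 9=-5.22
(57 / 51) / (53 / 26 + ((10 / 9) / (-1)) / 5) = 0.62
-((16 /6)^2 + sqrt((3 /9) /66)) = -64 /9-sqrt(22) /66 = -7.18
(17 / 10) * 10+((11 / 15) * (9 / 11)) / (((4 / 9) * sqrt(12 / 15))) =27 * sqrt(5) / 40+17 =18.51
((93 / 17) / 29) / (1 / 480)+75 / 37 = 1688655 / 18241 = 92.57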